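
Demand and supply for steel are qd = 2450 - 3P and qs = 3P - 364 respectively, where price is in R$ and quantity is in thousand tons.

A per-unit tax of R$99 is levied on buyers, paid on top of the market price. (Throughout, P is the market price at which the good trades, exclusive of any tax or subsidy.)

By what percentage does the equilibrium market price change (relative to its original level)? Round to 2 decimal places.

Before the shock: 2450 - 3P = 3P - 364 ⇒ 2814 = 6P ⇒ P = 469, q = 1043.
Since buyers pay the price plus the tax, the effective demand curve becomes qd = 2153 - 3P.
Setting them equal: 2153 - 3P = 3P - 364 → 2517 = 6P, so P = 419.5 and q = 894.5.
%ΔP = (419.5 − 469) / 469 × 100 = -10.55%.

-10.55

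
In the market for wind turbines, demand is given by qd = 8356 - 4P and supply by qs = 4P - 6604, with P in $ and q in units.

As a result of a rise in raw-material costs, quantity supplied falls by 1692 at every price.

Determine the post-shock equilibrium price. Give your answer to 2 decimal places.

2081.50

Solve the original market: 8356 - 4P = 4P - 6604, hence P = 1870 and q = 876.
The shock moves the curves to qd = 8356 - 4P and qs = 4P - 8296.
Equate the new curves: 8356 - 4P = 4P - 8296, giving 16652 = 8P, P = 2081.5, q = 30.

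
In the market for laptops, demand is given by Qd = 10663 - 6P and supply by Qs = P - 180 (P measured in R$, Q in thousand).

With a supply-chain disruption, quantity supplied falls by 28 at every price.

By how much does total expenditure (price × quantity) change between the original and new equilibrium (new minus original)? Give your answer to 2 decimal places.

-31796.00

Initially, 10663 - 6P = P - 180, so 10843 = 7P and P = 1549, Q = 1369.
After the shift, demand is Qd = 10663 - 6P and supply is Qs = P - 208.
Equate the new curves: 10663 - 6P = P - 208, giving 10871 = 7P, P = 1553, Q = 1345.
Expenditure moves from 1549×1369 = 2120581 to 1553×1345 = 2088785; change = -31796.00.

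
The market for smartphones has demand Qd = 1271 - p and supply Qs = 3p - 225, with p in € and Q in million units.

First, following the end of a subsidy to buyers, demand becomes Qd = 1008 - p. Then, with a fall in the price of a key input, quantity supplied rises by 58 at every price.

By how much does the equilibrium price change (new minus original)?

-80.25

Initially, 1271 - p = 3p - 225, so 1496 = 4p and p = 374, Q = 897.
With the change applied: demand Qd = 1008 - p, supply Qs = 3p - 167.
Setting them equal: 1008 - p = 3p - 167 → 1175 = 4p, so p = 293.75 and Q = 714.25.
Δp = 293.75 − 374 = -80.25.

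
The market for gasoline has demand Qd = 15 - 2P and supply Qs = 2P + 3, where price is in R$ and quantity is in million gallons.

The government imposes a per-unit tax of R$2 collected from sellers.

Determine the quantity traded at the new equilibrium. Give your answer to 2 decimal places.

7.00

Solve the original market: 15 - 2P = 2P + 3, hence P = 3 and Q = 9.
Since sellers keep the price net of the tax, the effective supply curve becomes Qs = 2P - 1.
Clearing the new market: 15 - 2P = 2P - 1, so P = 4 and Q = 7.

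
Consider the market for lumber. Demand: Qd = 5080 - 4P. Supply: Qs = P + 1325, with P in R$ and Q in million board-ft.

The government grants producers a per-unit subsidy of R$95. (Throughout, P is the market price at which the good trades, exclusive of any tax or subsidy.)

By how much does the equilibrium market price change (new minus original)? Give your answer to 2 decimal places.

Initially, 5080 - 4P = P + 1325, so 3755 = 5P and P = 751, Q = 2076.
Since sellers receive the price plus the subsidy, the effective supply curve becomes Qs = P + 1420.
Clearing the new market: 5080 - 4P = P + 1420, so P = 732 and Q = 2152.
ΔP = 732 − 751 = -19.00.

-19.00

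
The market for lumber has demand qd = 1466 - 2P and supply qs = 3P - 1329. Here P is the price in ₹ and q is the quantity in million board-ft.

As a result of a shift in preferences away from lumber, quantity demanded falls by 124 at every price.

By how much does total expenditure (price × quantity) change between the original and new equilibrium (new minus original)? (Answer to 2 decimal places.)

-48374.88

Before the shock: 1466 - 2P = 3P - 1329 ⇒ 2795 = 5P ⇒ P = 559, q = 348.
After the shift, demand is qd = 1342 - 2P and supply is qs = 3P - 1329.
Setting them equal: 1342 - 2P = 3P - 1329 → 2671 = 5P, so P = 534.2 and q = 273.6.
Expenditure moves from 559×348 = 194532 to 534.2×273.6 = 146157.12; change = -48374.88.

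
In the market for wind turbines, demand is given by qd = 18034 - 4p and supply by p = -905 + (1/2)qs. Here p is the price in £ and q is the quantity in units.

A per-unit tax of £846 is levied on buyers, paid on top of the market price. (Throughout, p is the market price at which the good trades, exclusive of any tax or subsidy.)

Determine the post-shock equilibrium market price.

Initially, 18034 - 4p = 2p + 1810, so 16224 = 6p and p = 2704, q = 7218.
Since buyers pay the price plus the tax, the effective demand curve becomes qd = 14650 - 4p.
Setting them equal: 14650 - 4p = 2p + 1810 → 12840 = 6p, so p = 2140 and q = 6090.

2140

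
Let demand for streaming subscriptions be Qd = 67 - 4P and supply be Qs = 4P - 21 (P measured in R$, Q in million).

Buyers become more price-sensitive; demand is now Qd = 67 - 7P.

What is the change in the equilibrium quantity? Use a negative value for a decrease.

-12

Solve the original market: 67 - 4P = 4P - 21, hence P = 11 and Q = 23.
The new curves are Qd = 67 - 7P (demand) and Qs = 4P - 21 (supply).
New equilibrium: 67 - 7P = 4P - 21 ⇒ 88 = 11P ⇒ P = 8, Q = 11.
ΔQ = 11 − 23 = -12.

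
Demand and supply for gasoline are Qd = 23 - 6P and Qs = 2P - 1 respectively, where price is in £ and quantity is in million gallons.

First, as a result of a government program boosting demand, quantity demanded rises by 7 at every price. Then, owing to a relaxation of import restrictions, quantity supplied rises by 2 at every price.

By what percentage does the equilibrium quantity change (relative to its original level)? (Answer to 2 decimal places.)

+65.00

Initially, 23 - 6P = 2P - 1, so 24 = 8P and P = 3, Q = 5.
The new curves are Qd = 30 - 6P (demand) and Qs = 2P + 1 (supply).
Clearing the new market: 30 - 6P = 2P + 1, so P = 3.625 and Q = 8.25.
%ΔQ = (8.25 − 5) / 5 × 100 = +65.00%.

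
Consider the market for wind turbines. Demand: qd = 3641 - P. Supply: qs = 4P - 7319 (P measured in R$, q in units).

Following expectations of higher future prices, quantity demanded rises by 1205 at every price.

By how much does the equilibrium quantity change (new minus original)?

+964

Solve the original market: 3641 - P = 4P - 7319, hence P = 2192 and q = 1449.
With the change applied: demand qd = 4846 - P, supply qs = 4P - 7319.
Setting them equal: 4846 - P = 4P - 7319 → 12165 = 5P, so P = 2433 and q = 2413.
Δq = 2413 − 1449 = +964.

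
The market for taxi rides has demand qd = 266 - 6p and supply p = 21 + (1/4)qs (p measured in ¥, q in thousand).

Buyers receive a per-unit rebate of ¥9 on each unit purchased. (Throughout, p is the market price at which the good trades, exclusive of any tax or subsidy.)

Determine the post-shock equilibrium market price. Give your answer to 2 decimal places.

Original equilibrium: 266 - 6p = 4p - 84 gives 350 = 10p, so p = 35 and q = 56.
Since buyers' out-of-pocket price is the market price minus the rebate, the effective demand curve becomes qd = 320 - 6p.
Setting them equal: 320 - 6p = 4p - 84 → 404 = 10p, so p = 40.4 and q = 77.6.

40.40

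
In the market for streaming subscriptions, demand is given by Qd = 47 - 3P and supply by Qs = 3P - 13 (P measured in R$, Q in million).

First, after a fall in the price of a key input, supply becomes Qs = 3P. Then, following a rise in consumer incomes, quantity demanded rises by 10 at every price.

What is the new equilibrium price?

Initially, 47 - 3P = 3P - 13, so 60 = 6P and P = 10, Q = 17.
After the shift, demand is Qd = 57 - 3P and supply is Qs = 3P.
Equate the new curves: 57 - 3P = 3P, giving 57 = 6P, P = 9.5, Q = 28.5.

9.5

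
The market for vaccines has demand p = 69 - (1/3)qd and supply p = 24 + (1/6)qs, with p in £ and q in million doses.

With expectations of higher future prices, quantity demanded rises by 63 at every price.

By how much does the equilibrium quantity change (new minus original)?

Before the shock: 207 - 3p = 6p - 144 ⇒ 351 = 9p ⇒ p = 39, q = 90.
The new curves are qd = 270 - 3p (demand) and qs = 6p - 144 (supply).
New equilibrium: 270 - 3p = 6p - 144 ⇒ 414 = 9p ⇒ p = 46, q = 132.
Δq = 132 − 90 = +42.

+42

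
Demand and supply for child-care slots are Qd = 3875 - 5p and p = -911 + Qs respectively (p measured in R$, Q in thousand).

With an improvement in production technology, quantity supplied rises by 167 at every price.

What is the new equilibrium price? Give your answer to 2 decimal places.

Initially, 3875 - 5p = p + 911, so 2964 = 6p and p = 494, Q = 1405.
With the change applied: demand Qd = 3875 - 5p, supply Qs = p + 1078.
Setting them equal: 3875 - 5p = p + 1078 → 2797 = 6p, so p = 2797/6 ≈ 466.1667 and Q = 9265/6 ≈ 1544.1667.

466.17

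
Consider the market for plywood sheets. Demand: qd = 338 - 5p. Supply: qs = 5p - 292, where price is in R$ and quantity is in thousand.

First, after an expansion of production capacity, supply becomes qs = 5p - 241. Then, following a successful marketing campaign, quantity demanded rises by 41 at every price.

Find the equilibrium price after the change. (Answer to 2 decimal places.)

Original equilibrium: 338 - 5p = 5p - 292 gives 630 = 10p, so p = 63 and q = 23.
With the change applied: demand qd = 379 - 5p, supply qs = 5p - 241.
Equate the new curves: 379 - 5p = 5p - 241, giving 620 = 10p, p = 62, q = 69.

62.00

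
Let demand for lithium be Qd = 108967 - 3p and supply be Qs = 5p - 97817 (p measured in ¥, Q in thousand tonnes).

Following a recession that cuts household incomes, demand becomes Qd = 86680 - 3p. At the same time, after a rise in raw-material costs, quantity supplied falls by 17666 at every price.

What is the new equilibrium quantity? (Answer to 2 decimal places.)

Solve the original market: 108967 - 3p = 5p - 97817, hence p = 25848 and Q = 31423.
The new curves are Qd = 86680 - 3p (demand) and Qs = 5p - 115483 (supply).
New equilibrium: 86680 - 3p = 5p - 115483 ⇒ 202163 = 8p ⇒ p = 25270.375, Q = 10868.875.

10868.88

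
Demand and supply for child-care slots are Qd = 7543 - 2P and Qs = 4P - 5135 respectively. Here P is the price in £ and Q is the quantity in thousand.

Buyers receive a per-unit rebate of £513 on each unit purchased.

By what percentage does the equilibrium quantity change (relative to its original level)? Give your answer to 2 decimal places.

Original equilibrium: 7543 - 2P = 4P - 5135 gives 12678 = 6P, so P = 2113 and Q = 3317.
Since buyers' out-of-pocket price is the market price minus the rebate, the effective demand curve becomes Qd = 8569 - 2P.
Setting them equal: 8569 - 2P = 4P - 5135 → 13704 = 6P, so P = 2284 and Q = 4001.
%ΔQ = (4001 − 3317) / 3317 × 100 = +20.62%.

+20.62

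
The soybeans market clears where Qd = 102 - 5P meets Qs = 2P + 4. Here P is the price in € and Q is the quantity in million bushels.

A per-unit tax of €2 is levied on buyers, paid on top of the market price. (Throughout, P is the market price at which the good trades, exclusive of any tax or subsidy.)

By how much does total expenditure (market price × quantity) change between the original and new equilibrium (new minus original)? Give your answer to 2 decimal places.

Original equilibrium: 102 - 5P = 2P + 4 gives 98 = 7P, so P = 14 and Q = 32.
Since buyers pay the price plus the tax, the effective demand curve becomes Qd = 92 - 5P.
Equate the new curves: 92 - 5P = 2P + 4, giving 88 = 7P, P = 88/7 ≈ 12.5714, Q = 204/7 ≈ 29.1429.
Expenditure moves from 14×32 = 448 to 12.5714×29.1429 = 366.3673; change = -81.63.

-81.63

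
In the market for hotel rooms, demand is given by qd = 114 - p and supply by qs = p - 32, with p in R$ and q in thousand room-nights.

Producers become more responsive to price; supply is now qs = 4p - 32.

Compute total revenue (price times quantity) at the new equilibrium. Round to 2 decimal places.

2476.16

Initially, 114 - p = p - 32, so 146 = 2p and p = 73, q = 41.
The new curves are qd = 114 - p (demand) and qs = 4p - 32 (supply).
Equate the new curves: 114 - p = 4p - 32, giving 146 = 5p, p = 29.2, q = 84.8.
New expenditure = 29.2 × 84.8 = 2476.16.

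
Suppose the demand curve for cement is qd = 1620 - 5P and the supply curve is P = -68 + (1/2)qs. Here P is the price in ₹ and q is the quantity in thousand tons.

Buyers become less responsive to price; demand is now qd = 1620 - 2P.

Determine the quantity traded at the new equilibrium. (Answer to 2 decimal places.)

878.00

Original equilibrium: 1620 - 5P = 2P + 136 gives 1484 = 7P, so P = 212 and q = 560.
After the shift, demand is qd = 1620 - 2P and supply is qs = 2P + 136.
Clearing the new market: 1620 - 2P = 2P + 136, so P = 371 and q = 878.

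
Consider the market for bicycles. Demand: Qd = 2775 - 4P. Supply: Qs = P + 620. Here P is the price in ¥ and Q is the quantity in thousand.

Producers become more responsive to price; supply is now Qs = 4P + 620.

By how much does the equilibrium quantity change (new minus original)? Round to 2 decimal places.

Original equilibrium: 2775 - 4P = P + 620 gives 2155 = 5P, so P = 431 and Q = 1051.
After the shift, demand is Qd = 2775 - 4P and supply is Qs = 4P + 620.
Clearing the new market: 2775 - 4P = 4P + 620, so P = 269.375 and Q = 1697.5.
ΔQ = 1697.5 − 1051 = +646.50.

+646.50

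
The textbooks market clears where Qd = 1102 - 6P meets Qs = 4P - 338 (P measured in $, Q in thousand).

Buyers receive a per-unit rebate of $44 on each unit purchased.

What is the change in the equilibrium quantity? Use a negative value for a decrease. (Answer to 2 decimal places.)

+105.60

Solve the original market: 1102 - 6P = 4P - 338, hence P = 144 and Q = 238.
Since buyers' out-of-pocket price is the market price minus the rebate, the effective demand curve becomes Qd = 1366 - 6P.
Equate the new curves: 1366 - 6P = 4P - 338, giving 1704 = 10P, P = 170.4, Q = 343.6.
ΔQ = 343.6 − 238 = +105.60.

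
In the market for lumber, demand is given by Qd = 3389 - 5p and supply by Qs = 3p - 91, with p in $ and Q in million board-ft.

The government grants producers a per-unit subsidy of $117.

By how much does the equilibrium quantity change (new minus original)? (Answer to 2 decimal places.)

Solve the original market: 3389 - 5p = 3p - 91, hence p = 435 and Q = 1214.
Since sellers receive the price plus the subsidy, the effective supply curve becomes Qs = 3p + 260.
Setting them equal: 3389 - 5p = 3p + 260 → 3129 = 8p, so p = 391.125 and Q = 1433.375.
ΔQ = 1433.375 − 1214 = +219.38.

+219.38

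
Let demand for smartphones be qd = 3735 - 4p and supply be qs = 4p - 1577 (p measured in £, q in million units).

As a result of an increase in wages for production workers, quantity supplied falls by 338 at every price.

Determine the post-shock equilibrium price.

Solve the original market: 3735 - 4p = 4p - 1577, hence p = 664 and q = 1079.
The shock moves the curves to qd = 3735 - 4p and qs = 4p - 1915.
New equilibrium: 3735 - 4p = 4p - 1915 ⇒ 5650 = 8p ⇒ p = 706.25, q = 910.

706.25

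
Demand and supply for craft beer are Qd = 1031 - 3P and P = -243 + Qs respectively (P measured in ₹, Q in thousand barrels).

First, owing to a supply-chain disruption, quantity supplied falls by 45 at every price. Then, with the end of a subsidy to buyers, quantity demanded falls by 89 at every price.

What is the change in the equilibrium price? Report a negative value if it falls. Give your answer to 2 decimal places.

-11.00

Initially, 1031 - 3P = P + 243, so 788 = 4P and P = 197, Q = 440.
The shock moves the curves to Qd = 942 - 3P and Qs = P + 198.
Clearing the new market: 942 - 3P = P + 198, so P = 186 and Q = 384.
ΔP = 186 − 197 = -11.00.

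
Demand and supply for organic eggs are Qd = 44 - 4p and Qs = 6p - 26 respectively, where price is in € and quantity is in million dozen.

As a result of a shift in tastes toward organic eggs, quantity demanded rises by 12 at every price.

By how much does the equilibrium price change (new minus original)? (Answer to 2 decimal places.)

Solve the original market: 44 - 4p = 6p - 26, hence p = 7 and Q = 16.
The shock moves the curves to Qd = 56 - 4p and Qs = 6p - 26.
New equilibrium: 56 - 4p = 6p - 26 ⇒ 82 = 10p ⇒ p = 8.2, Q = 23.2.
Δp = 8.2 − 7 = +1.20.

+1.20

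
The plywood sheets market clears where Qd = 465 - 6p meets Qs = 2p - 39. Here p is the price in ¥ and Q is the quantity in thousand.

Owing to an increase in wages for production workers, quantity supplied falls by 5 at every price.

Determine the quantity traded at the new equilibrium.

83.25

Initially, 465 - 6p = 2p - 39, so 504 = 8p and p = 63, Q = 87.
The new curves are Qd = 465 - 6p (demand) and Qs = 2p - 44 (supply).
Setting them equal: 465 - 6p = 2p - 44 → 509 = 8p, so p = 63.625 and Q = 83.25.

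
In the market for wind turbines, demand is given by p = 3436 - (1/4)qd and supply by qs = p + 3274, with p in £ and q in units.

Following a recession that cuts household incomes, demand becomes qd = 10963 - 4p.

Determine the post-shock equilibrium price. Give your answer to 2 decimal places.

Initially, 13744 - 4p = p + 3274, so 10470 = 5p and p = 2094, q = 5368.
After the shift, demand is qd = 10963 - 4p and supply is qs = p + 3274.
Equate the new curves: 10963 - 4p = p + 3274, giving 7689 = 5p, p = 1537.8, q = 4811.8.

1537.80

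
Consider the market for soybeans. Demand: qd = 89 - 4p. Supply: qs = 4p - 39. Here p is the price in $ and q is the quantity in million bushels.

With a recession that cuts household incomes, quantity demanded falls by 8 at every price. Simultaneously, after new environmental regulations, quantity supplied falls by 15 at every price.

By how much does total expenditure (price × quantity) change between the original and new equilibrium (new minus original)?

-172.1875

Before the shock: 89 - 4p = 4p - 39 ⇒ 128 = 8p ⇒ p = 16, q = 25.
With the change applied: demand qd = 81 - 4p, supply qs = 4p - 54.
Clearing the new market: 81 - 4p = 4p - 54, so p = 16.875 and q = 13.5.
Expenditure moves from 16×25 = 400 to 16.875×13.5 = 227.8125; change = -172.1875.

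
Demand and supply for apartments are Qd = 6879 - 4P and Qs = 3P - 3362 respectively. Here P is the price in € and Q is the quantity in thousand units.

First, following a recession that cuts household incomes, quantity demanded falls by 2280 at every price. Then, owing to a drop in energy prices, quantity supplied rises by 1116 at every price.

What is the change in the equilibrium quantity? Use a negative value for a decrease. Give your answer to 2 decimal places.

-339.43

Solve the original market: 6879 - 4P = 3P - 3362, hence P = 1463 and Q = 1027.
After the shift, demand is Qd = 4599 - 4P and supply is Qs = 3P - 2246.
New equilibrium: 4599 - 4P = 3P - 2246 ⇒ 6845 = 7P ⇒ P = 6845/7 ≈ 977.8571, Q = 4813/7 ≈ 687.5714.
ΔQ = 687.5714 − 1027 = -339.43.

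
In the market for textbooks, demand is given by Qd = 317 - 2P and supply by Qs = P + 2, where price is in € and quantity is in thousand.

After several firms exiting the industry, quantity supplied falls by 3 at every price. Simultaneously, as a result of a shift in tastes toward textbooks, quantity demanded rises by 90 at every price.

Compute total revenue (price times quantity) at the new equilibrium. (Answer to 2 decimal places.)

Before the shock: 317 - 2P = P + 2 ⇒ 315 = 3P ⇒ P = 105, Q = 107.
The shock moves the curves to Qd = 407 - 2P and Qs = P - 1.
Equate the new curves: 407 - 2P = P - 1, giving 408 = 3P, P = 136, Q = 135.
New expenditure = 136 × 135 = 18360.00.

18360.00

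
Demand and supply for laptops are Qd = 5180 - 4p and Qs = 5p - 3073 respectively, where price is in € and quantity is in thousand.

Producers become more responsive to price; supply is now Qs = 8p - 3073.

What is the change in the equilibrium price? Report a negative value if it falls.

-229.25

Before the shock: 5180 - 4p = 5p - 3073 ⇒ 8253 = 9p ⇒ p = 917, Q = 1512.
The shock moves the curves to Qd = 5180 - 4p and Qs = 8p - 3073.
Equate the new curves: 5180 - 4p = 8p - 3073, giving 8253 = 12p, p = 687.75, Q = 2429.
Δp = 687.75 − 917 = -229.25.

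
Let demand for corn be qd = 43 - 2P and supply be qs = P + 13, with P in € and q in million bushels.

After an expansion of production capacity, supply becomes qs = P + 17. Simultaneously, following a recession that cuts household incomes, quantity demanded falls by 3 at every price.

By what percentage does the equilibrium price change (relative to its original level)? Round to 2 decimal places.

-23.33

Initially, 43 - 2P = P + 13, so 30 = 3P and P = 10, q = 23.
After the shift, demand is qd = 40 - 2P and supply is qs = P + 17.
Clearing the new market: 40 - 2P = P + 17, so P = 23/3 ≈ 7.6667 and q = 74/3 ≈ 24.6667.
%ΔP = (7.6667 − 10) / 10 × 100 = -23.33%.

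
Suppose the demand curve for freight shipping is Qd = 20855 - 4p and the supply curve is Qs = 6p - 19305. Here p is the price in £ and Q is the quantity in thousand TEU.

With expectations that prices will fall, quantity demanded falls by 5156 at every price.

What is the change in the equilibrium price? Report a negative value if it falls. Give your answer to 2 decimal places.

Original equilibrium: 20855 - 4p = 6p - 19305 gives 40160 = 10p, so p = 4016 and Q = 4791.
The new curves are Qd = 15699 - 4p (demand) and Qs = 6p - 19305 (supply).
Equate the new curves: 15699 - 4p = 6p - 19305, giving 35004 = 10p, p = 3500.4, Q = 1697.4.
Δp = 3500.4 − 4016 = -515.60.

-515.60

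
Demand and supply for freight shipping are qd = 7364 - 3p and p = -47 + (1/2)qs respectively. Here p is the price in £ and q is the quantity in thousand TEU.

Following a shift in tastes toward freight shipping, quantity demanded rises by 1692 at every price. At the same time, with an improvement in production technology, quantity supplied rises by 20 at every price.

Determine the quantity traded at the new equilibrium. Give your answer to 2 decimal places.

Original equilibrium: 7364 - 3p = 2p + 94 gives 7270 = 5p, so p = 1454 and q = 3002.
The new curves are qd = 9056 - 3p (demand) and qs = 2p + 114 (supply).
Setting them equal: 9056 - 3p = 2p + 114 → 8942 = 5p, so p = 1788.4 and q = 3690.8.

3690.80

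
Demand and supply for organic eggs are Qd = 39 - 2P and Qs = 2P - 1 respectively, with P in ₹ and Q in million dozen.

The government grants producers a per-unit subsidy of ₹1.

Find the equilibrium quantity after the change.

20

Solve the original market: 39 - 2P = 2P - 1, hence P = 10 and Q = 19.
Since sellers receive the price plus the subsidy, the effective supply curve becomes Qs = 2P + 1.
Setting them equal: 39 - 2P = 2P + 1 → 38 = 4P, so P = 9.5 and Q = 20.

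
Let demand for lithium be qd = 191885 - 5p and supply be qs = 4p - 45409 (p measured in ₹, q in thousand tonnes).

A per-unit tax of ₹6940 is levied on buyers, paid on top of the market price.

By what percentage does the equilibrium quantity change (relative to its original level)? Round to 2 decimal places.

Original equilibrium: 191885 - 5p = 4p - 45409 gives 237294 = 9p, so p = 26366 and q = 60055.
Since buyers pay the price plus the tax, the effective demand curve becomes qd = 157185 - 5p.
New equilibrium: 157185 - 5p = 4p - 45409 ⇒ 202594 = 9p ⇒ p = 202594/9 ≈ 22510.4444, q = 401695/9 ≈ 44632.7778.
%Δq = (44632.7778 − 60055) / 60055 × 100 = -25.68%.

-25.68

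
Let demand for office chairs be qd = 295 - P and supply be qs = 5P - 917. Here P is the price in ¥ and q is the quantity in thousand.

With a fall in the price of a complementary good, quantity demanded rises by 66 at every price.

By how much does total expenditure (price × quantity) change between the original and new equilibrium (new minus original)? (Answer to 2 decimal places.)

Original equilibrium: 295 - P = 5P - 917 gives 1212 = 6P, so P = 202 and q = 93.
The shock moves the curves to qd = 361 - P and qs = 5P - 917.
New equilibrium: 361 - P = 5P - 917 ⇒ 1278 = 6P ⇒ P = 213, q = 148.
Expenditure moves from 202×93 = 18786 to 213×148 = 31524; change = +12738.00.

+12738.00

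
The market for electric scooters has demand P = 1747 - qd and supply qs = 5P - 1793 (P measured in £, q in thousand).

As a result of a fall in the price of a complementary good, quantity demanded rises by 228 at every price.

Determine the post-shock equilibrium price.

Original equilibrium: 1747 - P = 5P - 1793 gives 3540 = 6P, so P = 590 and q = 1157.
The new curves are qd = 1975 - P (demand) and qs = 5P - 1793 (supply).
New equilibrium: 1975 - P = 5P - 1793 ⇒ 3768 = 6P ⇒ P = 628, q = 1347.

628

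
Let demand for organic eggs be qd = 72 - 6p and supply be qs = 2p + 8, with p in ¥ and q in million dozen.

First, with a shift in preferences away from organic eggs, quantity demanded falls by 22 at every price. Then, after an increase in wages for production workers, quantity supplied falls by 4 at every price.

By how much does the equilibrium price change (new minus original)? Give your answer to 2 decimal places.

-2.25

Original equilibrium: 72 - 6p = 2p + 8 gives 64 = 8p, so p = 8 and q = 24.
With the change applied: demand qd = 50 - 6p, supply qs = 2p + 4.
Equate the new curves: 50 - 6p = 2p + 4, giving 46 = 8p, p = 5.75, q = 15.5.
Δp = 5.75 − 8 = -2.25.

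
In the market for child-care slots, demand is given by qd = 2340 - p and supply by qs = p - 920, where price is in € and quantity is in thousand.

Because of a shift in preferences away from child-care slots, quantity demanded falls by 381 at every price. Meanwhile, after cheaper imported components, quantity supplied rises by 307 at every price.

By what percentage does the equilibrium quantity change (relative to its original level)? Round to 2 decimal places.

Before the shock: 2340 - p = p - 920 ⇒ 3260 = 2p ⇒ p = 1630, q = 710.
The shock moves the curves to qd = 1959 - p and qs = p - 613.
Clearing the new market: 1959 - p = p - 613, so p = 1286 and q = 673.
%Δq = (673 − 710) / 710 × 100 = -5.21%.

-5.21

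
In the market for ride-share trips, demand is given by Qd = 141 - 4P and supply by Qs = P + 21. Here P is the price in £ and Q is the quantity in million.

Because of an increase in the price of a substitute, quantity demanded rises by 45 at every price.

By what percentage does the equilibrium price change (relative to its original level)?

Initially, 141 - 4P = P + 21, so 120 = 5P and P = 24, Q = 45.
With the change applied: demand Qd = 186 - 4P, supply Qs = P + 21.
New equilibrium: 186 - 4P = P + 21 ⇒ 165 = 5P ⇒ P = 33, Q = 54.
%ΔP = (33 − 24) / 24 × 100 = +37.5%.

+37.5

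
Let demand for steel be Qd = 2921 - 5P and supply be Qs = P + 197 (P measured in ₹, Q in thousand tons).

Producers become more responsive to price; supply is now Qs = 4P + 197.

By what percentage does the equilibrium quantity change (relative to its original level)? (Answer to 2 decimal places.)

Initially, 2921 - 5P = P + 197, so 2724 = 6P and P = 454, Q = 651.
After the shift, demand is Qd = 2921 - 5P and supply is Qs = 4P + 197.
Clearing the new market: 2921 - 5P = 4P + 197, so P = 908/3 ≈ 302.6667 and Q = 4223/3 ≈ 1407.6667.
%ΔQ = (1407.6667 − 651) / 651 × 100 = +116.23%.

+116.23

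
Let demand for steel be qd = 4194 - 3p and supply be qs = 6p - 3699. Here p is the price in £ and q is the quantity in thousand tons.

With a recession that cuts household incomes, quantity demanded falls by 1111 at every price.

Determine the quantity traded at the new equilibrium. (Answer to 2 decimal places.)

822.33

Before the shock: 4194 - 3p = 6p - 3699 ⇒ 7893 = 9p ⇒ p = 877, q = 1563.
With the change applied: demand qd = 3083 - 3p, supply qs = 6p - 3699.
New equilibrium: 3083 - 3p = 6p - 3699 ⇒ 6782 = 9p ⇒ p = 6782/9 ≈ 753.5556, q = 2467/3 ≈ 822.3333.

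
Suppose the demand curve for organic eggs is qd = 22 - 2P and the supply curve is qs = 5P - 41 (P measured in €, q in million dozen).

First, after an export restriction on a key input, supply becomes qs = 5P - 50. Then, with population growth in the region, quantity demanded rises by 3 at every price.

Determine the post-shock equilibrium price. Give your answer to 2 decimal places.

Before the shock: 22 - 2P = 5P - 41 ⇒ 63 = 7P ⇒ P = 9, q = 4.
The new curves are qd = 25 - 2P (demand) and qs = 5P - 50 (supply).
Setting them equal: 25 - 2P = 5P - 50 → 75 = 7P, so P = 75/7 ≈ 10.7143 and q = 25/7 ≈ 3.5714.

10.71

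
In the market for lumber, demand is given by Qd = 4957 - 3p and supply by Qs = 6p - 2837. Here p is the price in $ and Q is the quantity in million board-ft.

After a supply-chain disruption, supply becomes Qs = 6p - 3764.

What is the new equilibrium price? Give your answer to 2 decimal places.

969.00

Before the shock: 4957 - 3p = 6p - 2837 ⇒ 7794 = 9p ⇒ p = 866, Q = 2359.
After the shift, demand is Qd = 4957 - 3p and supply is Qs = 6p - 3764.
New equilibrium: 4957 - 3p = 6p - 3764 ⇒ 8721 = 9p ⇒ p = 969, Q = 2050.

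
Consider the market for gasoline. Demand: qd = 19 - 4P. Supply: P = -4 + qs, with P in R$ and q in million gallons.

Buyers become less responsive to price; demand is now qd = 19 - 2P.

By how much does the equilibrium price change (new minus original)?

+2

Solve the original market: 19 - 4P = P + 4, hence P = 3 and q = 7.
The new curves are qd = 19 - 2P (demand) and qs = P + 4 (supply).
Clearing the new market: 19 - 2P = P + 4, so P = 5 and q = 9.
ΔP = 5 − 3 = +2.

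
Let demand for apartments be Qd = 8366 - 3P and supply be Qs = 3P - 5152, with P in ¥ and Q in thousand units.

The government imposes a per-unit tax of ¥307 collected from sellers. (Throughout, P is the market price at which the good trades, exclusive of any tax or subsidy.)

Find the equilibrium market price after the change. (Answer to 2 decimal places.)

Before the shock: 8366 - 3P = 3P - 5152 ⇒ 13518 = 6P ⇒ P = 2253, Q = 1607.
Since sellers keep the price net of the tax, the effective supply curve becomes Qs = 3P - 6073.
Clearing the new market: 8366 - 3P = 3P - 6073, so P = 2406.5 and Q = 1146.5.

2406.50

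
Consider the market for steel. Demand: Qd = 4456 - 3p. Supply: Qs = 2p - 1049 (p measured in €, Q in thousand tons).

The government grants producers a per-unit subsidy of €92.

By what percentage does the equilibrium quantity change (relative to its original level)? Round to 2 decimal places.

+9.58

Solve the original market: 4456 - 3p = 2p - 1049, hence p = 1101 and Q = 1153.
Since sellers receive the price plus the subsidy, the effective supply curve becomes Qs = 2p - 865.
New equilibrium: 4456 - 3p = 2p - 865 ⇒ 5321 = 5p ⇒ p = 1064.2, Q = 1263.4.
%ΔQ = (1263.4 − 1153) / 1153 × 100 = +9.58%.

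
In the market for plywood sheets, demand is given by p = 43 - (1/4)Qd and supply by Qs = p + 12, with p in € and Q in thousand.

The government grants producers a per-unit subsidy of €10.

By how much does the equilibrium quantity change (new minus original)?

+8

Initially, 172 - 4p = p + 12, so 160 = 5p and p = 32, Q = 44.
Since sellers receive the price plus the subsidy, the effective supply curve becomes Qs = p + 22.
New equilibrium: 172 - 4p = p + 22 ⇒ 150 = 5p ⇒ p = 30, Q = 52.
ΔQ = 52 − 44 = +8.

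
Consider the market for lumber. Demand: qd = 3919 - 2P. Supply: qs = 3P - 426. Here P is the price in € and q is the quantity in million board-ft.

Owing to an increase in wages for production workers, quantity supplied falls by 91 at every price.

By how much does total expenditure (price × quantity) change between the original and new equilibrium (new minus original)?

+7400.12

Original equilibrium: 3919 - 2P = 3P - 426 gives 4345 = 5P, so P = 869 and q = 2181.
With the change applied: demand qd = 3919 - 2P, supply qs = 3P - 517.
Equate the new curves: 3919 - 2P = 3P - 517, giving 4436 = 5P, P = 887.2, q = 2144.6.
Expenditure moves from 869×2181 = 1895289 to 887.2×2144.6 = 1902689.12; change = +7400.12.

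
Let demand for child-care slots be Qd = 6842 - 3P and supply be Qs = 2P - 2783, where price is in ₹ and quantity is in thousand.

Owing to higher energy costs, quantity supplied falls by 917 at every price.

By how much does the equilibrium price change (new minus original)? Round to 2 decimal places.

Before the shock: 6842 - 3P = 2P - 2783 ⇒ 9625 = 5P ⇒ P = 1925, Q = 1067.
With the change applied: demand Qd = 6842 - 3P, supply Qs = 2P - 3700.
Equate the new curves: 6842 - 3P = 2P - 3700, giving 10542 = 5P, P = 2108.4, Q = 516.8.
ΔP = 2108.4 − 1925 = +183.40.

+183.40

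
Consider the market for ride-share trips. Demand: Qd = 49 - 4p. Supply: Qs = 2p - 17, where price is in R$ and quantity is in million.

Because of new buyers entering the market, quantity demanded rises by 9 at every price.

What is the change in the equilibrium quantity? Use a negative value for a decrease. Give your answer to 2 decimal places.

+3.00

Initially, 49 - 4p = 2p - 17, so 66 = 6p and p = 11, Q = 5.
The shock moves the curves to Qd = 58 - 4p and Qs = 2p - 17.
Clearing the new market: 58 - 4p = 2p - 17, so p = 12.5 and Q = 8.
ΔQ = 8 − 5 = +3.00.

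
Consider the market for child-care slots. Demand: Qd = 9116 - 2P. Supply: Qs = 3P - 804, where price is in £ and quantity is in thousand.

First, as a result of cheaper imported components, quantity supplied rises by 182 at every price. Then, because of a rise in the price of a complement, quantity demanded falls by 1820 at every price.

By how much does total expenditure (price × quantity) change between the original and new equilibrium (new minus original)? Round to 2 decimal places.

Initially, 9116 - 2P = 3P - 804, so 9920 = 5P and P = 1984, Q = 5148.
The shock moves the curves to Qd = 7296 - 2P and Qs = 3P - 622.
Equate the new curves: 7296 - 2P = 3P - 622, giving 7918 = 5P, P = 1583.6, Q = 4128.8.
Expenditure moves from 1984×5148 = 10213632 to 1583.6×4128.8 = 6538367.68; change = -3675264.32.

-3675264.32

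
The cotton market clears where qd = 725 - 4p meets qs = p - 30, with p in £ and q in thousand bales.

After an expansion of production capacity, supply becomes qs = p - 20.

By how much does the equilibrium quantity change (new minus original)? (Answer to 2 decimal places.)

+8.00

Before the shock: 725 - 4p = p - 30 ⇒ 755 = 5p ⇒ p = 151, q = 121.
The shock moves the curves to qd = 725 - 4p and qs = p - 20.
Clearing the new market: 725 - 4p = p - 20, so p = 149 and q = 129.
Δq = 129 − 121 = +8.00.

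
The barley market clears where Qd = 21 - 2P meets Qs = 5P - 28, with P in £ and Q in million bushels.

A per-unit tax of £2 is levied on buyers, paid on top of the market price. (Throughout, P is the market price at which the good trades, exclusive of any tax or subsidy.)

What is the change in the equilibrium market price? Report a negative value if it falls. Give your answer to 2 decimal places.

-0.57

Initially, 21 - 2P = 5P - 28, so 49 = 7P and P = 7, Q = 7.
Since buyers pay the price plus the tax, the effective demand curve becomes Qd = 17 - 2P.
Setting them equal: 17 - 2P = 5P - 28 → 45 = 7P, so P = 45/7 ≈ 6.4286 and Q = 29/7 ≈ 4.1429.
ΔP = 6.4286 − 7 = -0.57.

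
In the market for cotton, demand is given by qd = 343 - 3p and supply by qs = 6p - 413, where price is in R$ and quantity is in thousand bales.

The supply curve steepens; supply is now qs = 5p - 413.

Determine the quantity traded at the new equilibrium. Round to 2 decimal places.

59.50

Initially, 343 - 3p = 6p - 413, so 756 = 9p and p = 84, q = 91.
With the change applied: demand qd = 343 - 3p, supply qs = 5p - 413.
Equate the new curves: 343 - 3p = 5p - 413, giving 756 = 8p, p = 94.5, q = 59.5.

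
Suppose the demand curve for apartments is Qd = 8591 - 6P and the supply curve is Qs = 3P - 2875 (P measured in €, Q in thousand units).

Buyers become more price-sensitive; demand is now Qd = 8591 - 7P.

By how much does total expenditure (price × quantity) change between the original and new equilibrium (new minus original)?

Initially, 8591 - 6P = 3P - 2875, so 11466 = 9P and P = 1274, Q = 947.
With the change applied: demand Qd = 8591 - 7P, supply Qs = 3P - 2875.
Clearing the new market: 8591 - 7P = 3P - 2875, so P = 1146.6 and Q = 564.8.
Expenditure moves from 1274×947 = 1206478 to 1146.6×564.8 = 647599.68; change = -558878.32.

-558878.32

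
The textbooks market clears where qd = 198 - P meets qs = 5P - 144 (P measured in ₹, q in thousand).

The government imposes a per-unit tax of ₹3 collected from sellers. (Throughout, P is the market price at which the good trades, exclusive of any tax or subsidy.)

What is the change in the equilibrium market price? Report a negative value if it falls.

+2.5

Initially, 198 - P = 5P - 144, so 342 = 6P and P = 57, q = 141.
Since sellers keep the price net of the tax, the effective supply curve becomes qs = 5P - 159.
Setting them equal: 198 - P = 5P - 159 → 357 = 6P, so P = 59.5 and q = 138.5.
ΔP = 59.5 − 57 = +2.5.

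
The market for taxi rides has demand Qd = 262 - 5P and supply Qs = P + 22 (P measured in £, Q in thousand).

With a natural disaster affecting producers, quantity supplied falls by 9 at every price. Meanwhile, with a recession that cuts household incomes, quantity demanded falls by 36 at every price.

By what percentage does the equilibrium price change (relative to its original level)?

Initially, 262 - 5P = P + 22, so 240 = 6P and P = 40, Q = 62.
The shock moves the curves to Qd = 226 - 5P and Qs = P + 13.
Setting them equal: 226 - 5P = P + 13 → 213 = 6P, so P = 35.5 and Q = 48.5.
%ΔP = (35.5 − 40) / 40 × 100 = -11.25%.

-11.25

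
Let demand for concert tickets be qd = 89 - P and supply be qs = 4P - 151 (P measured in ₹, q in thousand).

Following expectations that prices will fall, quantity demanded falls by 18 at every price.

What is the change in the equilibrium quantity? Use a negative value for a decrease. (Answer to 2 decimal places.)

-14.40

Before the shock: 89 - P = 4P - 151 ⇒ 240 = 5P ⇒ P = 48, q = 41.
The new curves are qd = 71 - P (demand) and qs = 4P - 151 (supply).
Setting them equal: 71 - P = 4P - 151 → 222 = 5P, so P = 44.4 and q = 26.6.
Δq = 26.6 − 41 = -14.40.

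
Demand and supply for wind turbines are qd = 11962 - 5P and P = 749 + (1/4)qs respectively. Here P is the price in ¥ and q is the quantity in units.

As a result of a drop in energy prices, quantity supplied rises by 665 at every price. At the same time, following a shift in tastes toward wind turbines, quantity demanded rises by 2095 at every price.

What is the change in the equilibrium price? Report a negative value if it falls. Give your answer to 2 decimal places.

+158.89

Original equilibrium: 11962 - 5P = 4P - 2996 gives 14958 = 9P, so P = 1662 and q = 3652.
After the shift, demand is qd = 14057 - 5P and supply is qs = 4P - 2331.
Clearing the new market: 14057 - 5P = 4P - 2331, so P = 16388/9 ≈ 1820.8889 and q = 44573/9 ≈ 4952.5556.
ΔP = 1820.8889 − 1662 = +158.89.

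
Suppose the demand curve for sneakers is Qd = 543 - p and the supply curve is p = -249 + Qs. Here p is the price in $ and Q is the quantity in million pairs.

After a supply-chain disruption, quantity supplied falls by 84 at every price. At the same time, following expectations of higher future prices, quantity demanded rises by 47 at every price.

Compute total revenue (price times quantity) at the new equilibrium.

80218.75

Solve the original market: 543 - p = p + 249, hence p = 147 and Q = 396.
With the change applied: demand Qd = 590 - p, supply Qs = p + 165.
New equilibrium: 590 - p = p + 165 ⇒ 425 = 2p ⇒ p = 212.5, Q = 377.5.
New expenditure = 212.5 × 377.5 = 80218.75.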